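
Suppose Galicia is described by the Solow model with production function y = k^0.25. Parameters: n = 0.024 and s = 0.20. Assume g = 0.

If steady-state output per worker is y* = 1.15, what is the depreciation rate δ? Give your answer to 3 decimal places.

In steady state, investment equals break-even investment: s·k^α = (n + δ)·k.
Since y* = [s/(n + δ)]^(α/(1−α)), we have s/(n + δ) = (y*)^((1−α)/α) = 1.15^3 = 1.5209.
Therefore n + δ = s / 1.5209 = 0.20 / 1.5209 = 0.1315, so δ = 0.1315 − 0.024 = 0.1075.

δ ≈ 0.108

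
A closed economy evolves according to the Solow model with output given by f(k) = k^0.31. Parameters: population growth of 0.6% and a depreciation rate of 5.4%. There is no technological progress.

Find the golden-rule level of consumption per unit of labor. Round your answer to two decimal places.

c_gold ≈ 1.44

At the golden rule, f'(k) = n + δ, so α·k^(α−1) = n + δ and k_gold = (α/(n + δ))^(1/(1−α)).
k_gold = (0.31/0.060)^(1/0.69) = 5.1667^1.4493 ≈ 10.8059
c_gold = f(k_gold) − (n + δ)·k_gold = 2.0914 − 0.060×10.8059 ≈ 1.4430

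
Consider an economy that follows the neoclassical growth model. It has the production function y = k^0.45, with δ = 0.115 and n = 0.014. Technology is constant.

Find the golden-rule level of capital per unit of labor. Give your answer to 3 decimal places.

k_gold ≈ 9.696

The golden rule sets f'(k) = n + δ, i.e. α·k^(α−1) = n + δ.
So k^(1−α) = α / (n + δ) = 0.45 / 0.129 = 3.4884.
k_gold = 3.4884^(1/0.55) ≈ 9.6960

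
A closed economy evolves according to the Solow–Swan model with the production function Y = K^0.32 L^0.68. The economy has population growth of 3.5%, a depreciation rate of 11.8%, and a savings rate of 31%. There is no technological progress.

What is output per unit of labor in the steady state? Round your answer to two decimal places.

Steady state requires s·f(k) = (n + δ)·k, i.e. s·k^α = (n + δ)·k.
Rearranging, k^(1−α) = s / (n + δ).
k^0.68 = 0.31 / (0.035 + 0.118) = 0.31 / 0.153 = 2.0261
k* = 2.0261^(1/0.68) ≈ 2.8247
y* = (k*)^α = 2.8247^0.32 ≈ 1.3942

y* ≈ 1.39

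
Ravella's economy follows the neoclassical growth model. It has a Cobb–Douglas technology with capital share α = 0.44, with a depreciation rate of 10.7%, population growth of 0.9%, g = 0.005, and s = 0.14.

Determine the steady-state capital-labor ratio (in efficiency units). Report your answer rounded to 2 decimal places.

Steady state requires s·f(k) = (n + g + δ)·k, i.e. s·k^α = (n + g + δ)·k.
Dividing both sides by k: k^(1−α) = s / (n + g + δ).
k^0.56 = 0.14 / (0.009 + 0.005 + 0.107) = 0.14 / 0.121 = 1.1570
k* = 1.1570^(1/0.56) ≈ 1.2975

k* = 1.30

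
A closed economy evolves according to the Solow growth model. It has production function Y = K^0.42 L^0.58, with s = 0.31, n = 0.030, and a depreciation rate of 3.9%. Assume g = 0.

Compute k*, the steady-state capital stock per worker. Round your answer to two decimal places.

k* = 13.34

In steady state, investment equals break-even investment: s·k^α = (n + δ)·k.
Dividing both sides by k: k^(1−α) = s / (n + δ).
k^0.58 = 0.31 / (0.030 + 0.039) = 0.31 / 0.069 = 4.4928
k* = 4.4928^(1/0.58) ≈ 13.3361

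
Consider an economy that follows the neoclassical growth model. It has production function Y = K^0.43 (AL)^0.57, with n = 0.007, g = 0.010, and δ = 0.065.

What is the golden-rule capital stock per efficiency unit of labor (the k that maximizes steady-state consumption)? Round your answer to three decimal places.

The golden rule sets f'(k) = n + g + δ, i.e. α·k^(α−1) = n + g + δ.
So k^(1−α) = α / (n + g + δ) = 0.43 / 0.082 = 5.2439.
k_gold = 5.2439^(1/0.57) ≈ 18.3042

k_gold ≈ 18.304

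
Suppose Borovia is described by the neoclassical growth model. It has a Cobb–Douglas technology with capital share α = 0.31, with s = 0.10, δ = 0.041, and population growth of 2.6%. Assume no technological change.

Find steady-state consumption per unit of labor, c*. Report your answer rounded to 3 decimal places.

c* = 1.077

Steady state requires s·f(k) = (n + δ)·k, i.e. s·k^α = (n + δ)·k.
Rearranging, k^(1−α) = s / (n + δ).
k^0.69 = 0.10 / (0.026 + 0.041) = 0.10 / 0.067 = 1.4925
k* = 1.4925^(1/0.69) ≈ 1.7867
y* = (k*)^α = 1.7867^0.31 ≈ 1.1971
c* = (1 − s)·y* = (1 − 0.10) × 1.1971 ≈ 1.0774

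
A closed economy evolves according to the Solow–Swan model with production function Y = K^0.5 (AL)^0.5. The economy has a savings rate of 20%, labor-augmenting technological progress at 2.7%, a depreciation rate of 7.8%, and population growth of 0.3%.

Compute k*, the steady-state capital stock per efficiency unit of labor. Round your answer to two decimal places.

k* = 3.43

Steady state requires s·f(k) = (n + g + δ)·k, i.e. s·k^α = (n + g + δ)·k.
Dividing both sides by k: k^(1−α) = s / (n + g + δ).
k^0.5 = 0.20 / (0.003 + 0.027 + 0.078) = 0.20 / 0.108 = 1.8519
k* = 1.8519^(1/0.5) ≈ 3.4295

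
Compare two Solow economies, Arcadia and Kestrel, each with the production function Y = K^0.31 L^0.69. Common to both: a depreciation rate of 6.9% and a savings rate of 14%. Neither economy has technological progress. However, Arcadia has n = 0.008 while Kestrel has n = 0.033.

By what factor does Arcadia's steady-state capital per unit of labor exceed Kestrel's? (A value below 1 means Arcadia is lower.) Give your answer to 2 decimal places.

Steady-state k* = [s/(n + δ)]^(1/(1−α)), so the ratio is [ (s_A/(n + δ)_A) / (s_K/(n + δ)_K) ]^1.4493.
s_A/(n + δ)_A = 0.14/0.077 = 1.8182; s_K/(n + δ)_K = 0.14/0.102 = 1.3725.
Ratio = (1.8182/1.3725)^1.4493 = 1.3247^1.4493 ≈ 1.5031

ratio ≈ 1.50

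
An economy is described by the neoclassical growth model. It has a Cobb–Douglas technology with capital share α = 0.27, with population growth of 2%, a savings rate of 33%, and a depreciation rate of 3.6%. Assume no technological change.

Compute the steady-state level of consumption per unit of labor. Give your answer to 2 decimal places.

In steady state, investment equals break-even investment: s·k^α = (n + δ)·k.
Dividing both sides by k: k^(1−α) = s / (n + δ).
k^0.73 = 0.33 / (0.020 + 0.036) = 0.33 / 0.056 = 5.8929
k* = 5.8929^(1/0.73) ≈ 11.3565
y* = (k*)^α = 11.3565^0.27 ≈ 1.9272
c* = (1 − s)·y* = (1 − 0.33) × 1.9272 ≈ 1.2912

c* = 1.29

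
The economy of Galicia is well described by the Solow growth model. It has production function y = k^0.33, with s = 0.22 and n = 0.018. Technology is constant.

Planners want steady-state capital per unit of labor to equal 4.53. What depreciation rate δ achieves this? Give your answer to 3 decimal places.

δ ≈ 0.062

In steady state, investment equals break-even investment: s·k^α = (n + δ)·k.
So s / (n + δ) = (k*)^(1−α) = 4.53^0.67 = 2.7516.
Therefore n + δ = s / 2.7516 = 0.22 / 2.7516 = 0.0800, so δ = 0.0800 − 0.018 = 0.0620.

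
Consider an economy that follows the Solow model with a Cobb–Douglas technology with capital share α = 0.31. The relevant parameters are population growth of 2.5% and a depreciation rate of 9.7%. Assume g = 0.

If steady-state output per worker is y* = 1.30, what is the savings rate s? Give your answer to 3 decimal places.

s ≈ 0.219

At the steady state, Δk = 0, so s·k^α = (n + δ)·k.
Since y* = [s/(n + δ)]^(α/(1−α)), we have s/(n + δ) = (y*)^((1−α)/α) = 1.30^2.2258 = 1.7931.
Therefore s = 1.7931 × (n + δ) = 1.7931 × 0.122 = 0.2188.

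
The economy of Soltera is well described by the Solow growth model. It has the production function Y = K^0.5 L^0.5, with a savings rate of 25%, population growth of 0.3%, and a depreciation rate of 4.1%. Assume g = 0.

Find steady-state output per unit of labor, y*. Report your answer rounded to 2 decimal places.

At the steady state, Δk = 0, so s·k^α = (n + δ)·k.
Dividing both sides by k: k^(1−α) = s / (n + δ).
k^0.5 = 0.25 / (0.003 + 0.041) = 0.25 / 0.044 = 5.6818
k* = 5.6818^(1/0.5) ≈ 32.2829
y* = (k*)^α = 32.2829^0.5 ≈ 5.6818

y* ≈ 5.68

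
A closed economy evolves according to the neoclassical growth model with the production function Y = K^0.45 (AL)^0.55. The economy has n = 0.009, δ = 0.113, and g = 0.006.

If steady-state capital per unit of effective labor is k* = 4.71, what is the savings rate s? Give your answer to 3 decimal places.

In steady state, investment equals break-even investment: s·k^α = (n + g + δ)·k.
So s / (n + g + δ) = (k*)^(1−α) = 4.71^0.55 = 2.3451.
Therefore s = 2.3451 × (n + g + δ) = 2.3451 × 0.128 = 0.3002.

s ≈ 0.300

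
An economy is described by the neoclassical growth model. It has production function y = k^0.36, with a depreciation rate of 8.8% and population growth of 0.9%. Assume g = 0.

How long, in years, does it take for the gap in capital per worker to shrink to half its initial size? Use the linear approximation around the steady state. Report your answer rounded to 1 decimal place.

Near the steady state the convergence rate is λ = (1 − α)(n + δ).
λ = (1 − 0.36) × 0.097 = 0.64 × 0.097 = 0.06208
Half-life = ln 2 / λ = 0.6931 / 0.06208 ≈ 11.16 years

about 11.2 years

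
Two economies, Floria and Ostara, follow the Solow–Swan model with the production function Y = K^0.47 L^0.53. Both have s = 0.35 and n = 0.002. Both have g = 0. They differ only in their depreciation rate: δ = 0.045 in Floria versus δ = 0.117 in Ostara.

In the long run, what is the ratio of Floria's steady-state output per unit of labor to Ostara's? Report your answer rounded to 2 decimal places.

ratio ≈ 2.28

Steady-state y* = [s/(n + δ)]^(α/(1−α)), so the ratio is [ (s_F/(n + δ)_F) / (s_O/(n + δ)_O) ]^0.8868.
s_F/(n + δ)_F = 0.35/0.047 = 7.4468; s_O/(n + δ)_O = 0.35/0.119 = 2.9412.
Ratio = (7.4468/2.9412)^0.8868 = 2.5319^0.8868 ≈ 2.2792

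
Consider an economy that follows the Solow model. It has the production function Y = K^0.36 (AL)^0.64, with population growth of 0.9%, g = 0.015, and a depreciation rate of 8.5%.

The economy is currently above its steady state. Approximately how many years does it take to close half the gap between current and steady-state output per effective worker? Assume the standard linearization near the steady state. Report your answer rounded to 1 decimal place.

t_½ ≈ 9.9 years

Near the steady state the convergence rate is λ = (1 − α)(n + g + δ).
λ = (1 − 0.36) × 0.109 = 0.64 × 0.109 = 0.06976
Half-life = ln 2 / λ = 0.6931 / 0.06976 ≈ 9.94 years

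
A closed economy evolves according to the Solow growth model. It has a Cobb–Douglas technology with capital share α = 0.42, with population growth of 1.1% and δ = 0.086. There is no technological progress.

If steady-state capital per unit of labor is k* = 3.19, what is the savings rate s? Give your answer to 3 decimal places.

s ≈ 0.190

Steady state requires s·f(k) = (n + δ)·k, i.e. s·k^α = (n + δ)·k.
So s / (n + δ) = (k*)^(1−α) = 3.19^0.58 = 1.9597.
Therefore s = 1.9597 × (n + δ) = 1.9597 × 0.097 = 0.1901.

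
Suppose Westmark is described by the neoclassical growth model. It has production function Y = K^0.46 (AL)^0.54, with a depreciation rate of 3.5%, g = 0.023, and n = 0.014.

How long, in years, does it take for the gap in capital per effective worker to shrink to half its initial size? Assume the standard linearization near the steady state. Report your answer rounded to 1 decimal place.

Near the steady state the convergence rate is λ = (1 − α)(n + g + δ).
λ = (1 − 0.46) × 0.072 = 0.54 × 0.072 = 0.03888
Half-life = ln 2 / λ = 0.6931 / 0.03888 ≈ 17.83 years

t_½ ≈ 17.8 years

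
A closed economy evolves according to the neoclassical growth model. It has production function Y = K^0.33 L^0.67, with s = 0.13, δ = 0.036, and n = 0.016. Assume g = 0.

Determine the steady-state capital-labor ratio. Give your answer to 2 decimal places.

Steady state requires s·f(k) = (n + δ)·k, i.e. s·k^α = (n + δ)·k.
Rearranging, k^(1−α) = s / (n + δ).
k^0.67 = 0.13 / (0.016 + 0.036) = 0.13 / 0.052 = 2.5000
k* = 2.5000^(1/0.67) ≈ 3.9259

k* = 3.93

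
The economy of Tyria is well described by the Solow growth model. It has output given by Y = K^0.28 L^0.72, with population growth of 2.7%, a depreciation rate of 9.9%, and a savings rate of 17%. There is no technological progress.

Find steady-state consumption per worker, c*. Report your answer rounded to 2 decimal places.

Steady state requires s·f(k) = (n + δ)·k, i.e. s·k^α = (n + δ)·k.
Rearranging, k^(1−α) = s / (n + δ).
k^0.72 = 0.17 / (0.027 + 0.099) = 0.17 / 0.126 = 1.3492
k* = 1.3492^(1/0.72) ≈ 1.5159
y* = (k*)^α = 1.5159^0.28 ≈ 1.1235
c* = (1 − s)·y* = (1 − 0.17) × 1.1235 ≈ 0.9325

c* = 0.93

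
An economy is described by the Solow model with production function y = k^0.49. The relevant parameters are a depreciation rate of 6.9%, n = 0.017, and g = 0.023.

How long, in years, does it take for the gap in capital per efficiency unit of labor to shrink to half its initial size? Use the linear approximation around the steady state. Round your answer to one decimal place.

Near the steady state the convergence rate is λ = (1 − α)(n + g + δ).
λ = (1 − 0.49) × 0.109 = 0.51 × 0.109 = 0.05559
Half-life = ln 2 / λ = 0.6931 / 0.05559 ≈ 12.47 years

t_½ ≈ 12.5 years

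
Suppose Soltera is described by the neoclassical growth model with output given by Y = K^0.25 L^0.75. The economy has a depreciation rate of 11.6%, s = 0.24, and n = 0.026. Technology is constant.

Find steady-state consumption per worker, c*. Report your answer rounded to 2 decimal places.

In steady state, investment equals break-even investment: s·k^α = (n + δ)·k.
Dividing both sides by k: k^(1−α) = s / (n + δ).
k^0.75 = 0.24 / (0.026 + 0.116) = 0.24 / 0.142 = 1.6901
k* = 1.6901^(1/0.75) ≈ 2.0132
y* = (k*)^α = 2.0132^0.25 ≈ 1.1912
c* = (1 − s)·y* = (1 − 0.24) × 1.1912 ≈ 0.9053

c* ≈ 0.91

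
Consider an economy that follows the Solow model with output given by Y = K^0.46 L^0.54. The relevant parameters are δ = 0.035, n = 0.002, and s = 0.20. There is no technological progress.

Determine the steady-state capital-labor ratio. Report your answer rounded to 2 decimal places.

k* = 22.76

Steady state requires s·f(k) = (n + δ)·k, i.e. s·k^α = (n + δ)·k.
Rearranging, k^(1−α) = s / (n + δ).
k^0.54 = 0.20 / (0.002 + 0.035) = 0.20 / 0.037 = 5.4054
k* = 5.4054^(1/0.54) ≈ 22.7556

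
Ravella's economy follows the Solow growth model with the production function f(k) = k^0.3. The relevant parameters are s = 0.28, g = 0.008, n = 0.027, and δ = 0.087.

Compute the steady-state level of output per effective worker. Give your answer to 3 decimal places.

y* = 1.428

Steady state requires s·f(k) = (n + g + δ)·k, i.e. s·k^α = (n + g + δ)·k.
Dividing both sides by k: k^(1−α) = s / (n + g + δ).
k^0.7 = 0.28 / (0.027 + 0.008 + 0.087) = 0.28 / 0.122 = 2.2951
k* = 2.2951^(1/0.7) ≈ 3.2767
y* = (k*)^α = 3.2767^0.3 ≈ 1.4277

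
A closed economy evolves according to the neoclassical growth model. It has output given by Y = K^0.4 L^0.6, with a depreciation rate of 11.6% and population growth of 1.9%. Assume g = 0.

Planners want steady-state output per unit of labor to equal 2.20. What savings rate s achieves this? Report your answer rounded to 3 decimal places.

In steady state, investment equals break-even investment: s·k^α = (n + δ)·k.
Since y* = [s/(n + δ)]^(α/(1−α)), we have s/(n + δ) = (y*)^((1−α)/α) = 2.20^1.5 = 3.2631.
Therefore s = 3.2631 × (n + δ) = 3.2631 × 0.135 = 0.4405.

s ≈ 0.441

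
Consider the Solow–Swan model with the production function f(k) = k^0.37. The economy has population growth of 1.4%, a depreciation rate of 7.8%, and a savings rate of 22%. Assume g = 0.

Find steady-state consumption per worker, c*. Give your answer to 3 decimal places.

c* ≈ 1.302

At the steady state, Δk = 0, so s·k^α = (n + δ)·k.
Dividing both sides by k: k^(1−α) = s / (n + δ).
k^0.63 = 0.22 / (0.014 + 0.078) = 0.22 / 0.092 = 2.3913
k* = 2.3913^(1/0.63) ≈ 3.9903
y* = (k*)^α = 3.9903^0.37 ≈ 1.6687
c* = (1 − s)·y* = (1 − 0.22) × 1.6687 ≈ 1.3016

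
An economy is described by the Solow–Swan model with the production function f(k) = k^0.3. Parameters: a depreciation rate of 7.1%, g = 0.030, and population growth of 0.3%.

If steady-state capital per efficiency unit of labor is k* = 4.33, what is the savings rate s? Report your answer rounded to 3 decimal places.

Steady state requires s·f(k) = (n + g + δ)·k, i.e. s·k^α = (n + g + δ)·k.
So s / (n + g + δ) = (k*)^(1−α) = 4.33^0.7 = 2.7896.
Therefore s = 2.7896 × (n + g + δ) = 2.7896 × 0.104 = 0.2901.

s ≈ 0.290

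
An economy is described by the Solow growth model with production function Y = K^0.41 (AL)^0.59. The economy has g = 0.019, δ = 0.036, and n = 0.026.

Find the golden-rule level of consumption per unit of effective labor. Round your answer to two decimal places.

c_gold ≈ 1.82

At the golden rule, f'(k) = n + g + δ, so α·k^(α−1) = n + g + δ and k_gold = (α/(n + g + δ))^(1/(1−α)).
k_gold = (0.41/0.081)^(1/0.59) = 5.0617^1.6949 ≈ 15.6211
c_gold = f(k_gold) − (n + g + δ)·k_gold = 3.0862 − 0.081×15.6211 ≈ 1.8209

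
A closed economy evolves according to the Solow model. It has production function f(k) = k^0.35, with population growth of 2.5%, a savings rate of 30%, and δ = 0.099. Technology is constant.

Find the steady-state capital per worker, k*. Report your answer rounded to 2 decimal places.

Steady state requires s·f(k) = (n + δ)·k, i.e. s·k^α = (n + δ)·k.
Dividing both sides by k: k^(1−α) = s / (n + δ).
k^0.65 = 0.30 / (0.025 + 0.099) = 0.30 / 0.124 = 2.4194
k* = 2.4194^(1/0.65) ≈ 3.8933

k* ≈ 3.89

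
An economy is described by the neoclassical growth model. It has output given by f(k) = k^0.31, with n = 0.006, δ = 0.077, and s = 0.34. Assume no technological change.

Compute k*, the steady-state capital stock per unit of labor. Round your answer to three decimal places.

At the steady state, Δk = 0, so s·k^α = (n + δ)·k.
Rearranging, k^(1−α) = s / (n + δ).
k^0.69 = 0.34 / (0.006 + 0.077) = 0.34 / 0.083 = 4.0964
k* = 4.0964^(1/0.69) ≈ 7.7186

k* = 7.719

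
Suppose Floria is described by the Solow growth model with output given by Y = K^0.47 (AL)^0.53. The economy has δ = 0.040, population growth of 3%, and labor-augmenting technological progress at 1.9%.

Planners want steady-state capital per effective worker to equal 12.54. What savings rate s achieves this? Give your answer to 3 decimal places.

s ≈ 0.340

Steady state requires s·f(k) = (n + g + δ)·k, i.e. s·k^α = (n + g + δ)·k.
So s / (n + g + δ) = (k*)^(1−α) = 12.54^0.53 = 3.8203.
Therefore s = 3.8203 × (n + g + δ) = 3.8203 × 0.089 = 0.3400.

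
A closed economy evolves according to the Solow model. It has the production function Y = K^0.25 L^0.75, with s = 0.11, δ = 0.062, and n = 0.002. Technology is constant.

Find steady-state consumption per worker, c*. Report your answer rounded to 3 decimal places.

At the steady state, Δk = 0, so s·k^α = (n + δ)·k.
Dividing both sides by k: k^(1−α) = s / (n + δ).
k^0.75 = 0.11 / (0.002 + 0.062) = 0.11 / 0.064 = 1.7188
k* = 1.7188^(1/0.75) ≈ 2.0589
y* = (k*)^α = 2.0589^0.25 ≈ 1.1979
c* = (1 − s)·y* = (1 − 0.11) × 1.1979 ≈ 1.0661

c* = 1.066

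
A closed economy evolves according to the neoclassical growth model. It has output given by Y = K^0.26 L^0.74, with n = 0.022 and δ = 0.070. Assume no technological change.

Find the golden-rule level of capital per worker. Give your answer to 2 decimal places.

The golden rule sets f'(k) = n + δ, i.e. α·k^(α−1) = n + δ.
So k^(1−α) = α / (n + δ) = 0.26 / 0.092 = 2.8261.
k_gold = 2.8261^(1/0.74) ≈ 4.0711

k_gold ≈ 4.07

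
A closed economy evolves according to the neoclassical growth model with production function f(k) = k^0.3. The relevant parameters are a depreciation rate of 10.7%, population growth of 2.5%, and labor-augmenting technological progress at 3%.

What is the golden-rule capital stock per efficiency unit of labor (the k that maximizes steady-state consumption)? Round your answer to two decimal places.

k_gold ≈ 2.41

The golden rule sets f'(k) = n + g + δ, i.e. α·k^(α−1) = n + g + δ.
So k^(1−α) = α / (n + g + δ) = 0.3 / 0.162 = 1.8519.
k_gold = 1.8519^(1/0.7) ≈ 2.4116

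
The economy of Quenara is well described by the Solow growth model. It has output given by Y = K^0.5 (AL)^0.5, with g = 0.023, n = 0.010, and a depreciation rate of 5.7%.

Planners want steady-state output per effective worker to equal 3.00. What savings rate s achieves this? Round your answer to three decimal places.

Steady state requires s·f(k) = (n + g + δ)·k, i.e. s·k^α = (n + g + δ)·k.
Since y* = [s/(n + g + δ)]^(α/(1−α)), we have s/(n + g + δ) = (y*)^((1−α)/α) = 3.00^1 = 3.0000.
Therefore s = 3.0000 × (n + g + δ) = 3.0000 × 0.090 = 0.2700.

s ≈ 0.270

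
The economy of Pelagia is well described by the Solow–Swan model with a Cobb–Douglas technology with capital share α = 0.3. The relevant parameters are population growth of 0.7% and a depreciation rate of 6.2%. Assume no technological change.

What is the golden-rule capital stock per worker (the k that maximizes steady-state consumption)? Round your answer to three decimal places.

The golden rule sets f'(k) = n + δ, i.e. α·k^(α−1) = n + δ.
So k^(1−α) = α / (n + δ) = 0.3 / 0.069 = 4.3478.
k_gold = 4.3478^(1/0.7) ≈ 8.1623

k_gold ≈ 8.162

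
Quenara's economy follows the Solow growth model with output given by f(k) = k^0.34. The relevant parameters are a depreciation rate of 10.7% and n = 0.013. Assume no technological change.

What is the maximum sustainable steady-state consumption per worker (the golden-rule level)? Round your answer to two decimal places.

At the golden rule, f'(k) = n + δ, so α·k^(α−1) = n + δ and k_gold = (α/(n + δ))^(1/(1−α)).
k_gold = (0.34/0.120)^(1/0.66) = 2.8333^1.5152 ≈ 4.8452
c_gold = f(k_gold) − (n + δ)·k_gold = 1.7100 − 0.120×4.8452 ≈ 1.1286

c_gold ≈ 1.13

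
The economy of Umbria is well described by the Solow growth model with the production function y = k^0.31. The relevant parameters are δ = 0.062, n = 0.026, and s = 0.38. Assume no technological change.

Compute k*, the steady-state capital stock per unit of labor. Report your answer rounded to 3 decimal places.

In steady state, investment equals break-even investment: s·k^α = (n + δ)·k.
Rearranging, k^(1−α) = s / (n + δ).
k^0.69 = 0.38 / (0.026 + 0.062) = 0.38 / 0.088 = 4.3182
k* = 4.3182^(1/0.69) ≈ 8.3316

k* = 8.332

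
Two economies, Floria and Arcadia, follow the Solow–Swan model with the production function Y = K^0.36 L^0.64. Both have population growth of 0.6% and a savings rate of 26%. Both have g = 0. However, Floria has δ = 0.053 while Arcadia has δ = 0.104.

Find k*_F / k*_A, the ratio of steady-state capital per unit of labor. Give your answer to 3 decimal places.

ratio ≈ 2.647

Steady-state k* = [s/(n + δ)]^(1/(1−α)), so the ratio is [ (s_F/(n + δ)_F) / (s_A/(n + δ)_A) ]^1.5625.
s_F/(n + δ)_F = 0.26/0.059 = 4.4068; s_A/(n + δ)_A = 0.26/0.110 = 2.3636.
Ratio = (4.4068/2.3636)^1.5625 = 1.8644^1.5625 ≈ 2.6468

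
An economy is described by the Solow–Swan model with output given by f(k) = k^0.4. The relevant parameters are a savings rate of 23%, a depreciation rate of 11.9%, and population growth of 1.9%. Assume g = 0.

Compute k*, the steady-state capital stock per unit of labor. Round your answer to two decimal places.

k* ≈ 2.34

Steady state requires s·f(k) = (n + δ)·k, i.e. s·k^α = (n + δ)·k.
Dividing both sides by k: k^(1−α) = s / (n + δ).
k^0.6 = 0.23 / (0.019 + 0.119) = 0.23 / 0.138 = 1.6667
k* = 1.6667^(1/0.6) ≈ 2.3429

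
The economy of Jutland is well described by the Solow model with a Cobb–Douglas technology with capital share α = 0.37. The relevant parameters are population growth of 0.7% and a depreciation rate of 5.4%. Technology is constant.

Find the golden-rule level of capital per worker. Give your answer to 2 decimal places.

The golden rule sets f'(k) = n + δ, i.e. α·k^(α−1) = n + δ.
So k^(1−α) = α / (n + δ) = 0.37 / 0.061 = 6.0656.
k_gold = 6.0656^(1/0.63) ≈ 17.4846

k_gold ≈ 17.48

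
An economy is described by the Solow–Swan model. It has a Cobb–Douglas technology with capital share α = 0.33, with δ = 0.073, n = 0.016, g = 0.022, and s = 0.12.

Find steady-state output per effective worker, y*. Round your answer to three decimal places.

y* ≈ 1.039

At the steady state, Δk = 0, so s·k^α = (n + g + δ)·k.
Dividing both sides by k: k^(1−α) = s / (n + g + δ).
k^0.67 = 0.12 / (0.016 + 0.022 + 0.073) = 0.12 / 0.111 = 1.0811
k* = 1.0811^(1/0.67) ≈ 1.1234
y* = (k*)^α = 1.1234^0.33 ≈ 1.0391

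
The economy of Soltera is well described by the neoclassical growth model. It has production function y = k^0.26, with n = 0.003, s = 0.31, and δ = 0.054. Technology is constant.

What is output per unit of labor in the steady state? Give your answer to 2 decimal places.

y* = 1.81

Steady state requires s·f(k) = (n + δ)·k, i.e. s·k^α = (n + δ)·k.
Dividing both sides by k: k^(1−α) = s / (n + δ).
k^0.74 = 0.31 / (0.003 + 0.054) = 0.31 / 0.057 = 5.4386
k* = 5.4386^(1/0.74) ≈ 9.8606
y* = (k*)^α = 9.8606^0.26 ≈ 1.8131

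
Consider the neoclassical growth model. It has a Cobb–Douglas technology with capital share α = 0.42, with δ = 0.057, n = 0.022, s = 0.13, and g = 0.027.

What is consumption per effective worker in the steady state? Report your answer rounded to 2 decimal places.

In steady state, investment equals break-even investment: s·k^α = (n + g + δ)·k.
Rearranging, k^(1−α) = s / (n + g + δ).
k^0.58 = 0.13 / (0.022 + 0.027 + 0.057) = 0.13 / 0.106 = 1.2264
k* = 1.2264^(1/0.58) ≈ 1.4217
y* = (k*)^α = 1.4217^0.42 ≈ 1.1593
c* = (1 − s)·y* = (1 − 0.13) × 1.1593 ≈ 1.0086

c* ≈ 1.01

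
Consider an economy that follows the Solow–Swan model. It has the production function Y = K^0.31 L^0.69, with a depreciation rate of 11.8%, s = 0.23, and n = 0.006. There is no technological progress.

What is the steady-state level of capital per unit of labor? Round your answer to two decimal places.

k* ≈ 2.45

At the steady state, Δk = 0, so s·k^α = (n + δ)·k.
Rearranging, k^(1−α) = s / (n + δ).
k^0.69 = 0.23 / (0.006 + 0.118) = 0.23 / 0.124 = 1.8548
k* = 1.8548^(1/0.69) ≈ 2.4481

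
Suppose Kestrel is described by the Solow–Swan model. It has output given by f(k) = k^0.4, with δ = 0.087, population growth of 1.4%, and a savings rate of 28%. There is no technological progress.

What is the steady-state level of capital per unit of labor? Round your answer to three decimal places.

k* ≈ 5.471

At the steady state, Δk = 0, so s·k^α = (n + δ)·k.
Dividing both sides by k: k^(1−α) = s / (n + δ).
k^0.6 = 0.28 / (0.014 + 0.087) = 0.28 / 0.101 = 2.7723
k* = 2.7723^(1/0.6) ≈ 5.4710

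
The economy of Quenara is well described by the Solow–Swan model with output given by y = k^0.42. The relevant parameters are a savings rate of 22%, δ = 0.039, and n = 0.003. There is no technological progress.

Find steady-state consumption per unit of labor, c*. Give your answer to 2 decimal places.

Steady state requires s·f(k) = (n + δ)·k, i.e. s·k^α = (n + δ)·k.
Rearranging, k^(1−α) = s / (n + δ).
k^0.58 = 0.22 / (0.003 + 0.039) = 0.22 / 0.042 = 5.2381
k* = 5.2381^(1/0.58) ≈ 17.3762
y* = (k*)^α = 17.3762^0.42 ≈ 3.3173
c* = (1 − s)·y* = (1 − 0.22) × 3.3173 ≈ 2.5875

c* = 2.59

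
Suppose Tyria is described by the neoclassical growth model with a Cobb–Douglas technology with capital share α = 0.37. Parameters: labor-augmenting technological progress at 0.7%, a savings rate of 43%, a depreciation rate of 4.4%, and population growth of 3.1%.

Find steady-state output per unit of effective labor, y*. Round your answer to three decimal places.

y* = 2.646

In steady state, investment equals break-even investment: s·k^α = (n + g + δ)·k.
Rearranging, k^(1−α) = s / (n + g + δ).
k^0.63 = 0.43 / (0.031 + 0.007 + 0.044) = 0.43 / 0.082 = 5.2439
k* = 5.2439^(1/0.63) ≈ 13.8774
y* = (k*)^α = 13.8774^0.37 ≈ 2.6464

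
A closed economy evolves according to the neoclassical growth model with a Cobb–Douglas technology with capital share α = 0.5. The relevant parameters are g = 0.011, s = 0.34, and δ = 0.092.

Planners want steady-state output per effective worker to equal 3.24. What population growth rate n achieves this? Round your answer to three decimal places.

Steady state requires s·f(k) = (n + g + δ)·k, i.e. s·k^α = (n + g + δ)·k.
Since y* = [s/(n + g + δ)]^(α/(1−α)), we have s/(n + g + δ) = (y*)^((1−α)/α) = 3.24^1 = 3.2400.
Therefore n + g + δ = s / 3.2400 = 0.34 / 3.2400 = 0.1049, so n = 0.1049 − 0.103 = 0.0019.

n ≈ 0.002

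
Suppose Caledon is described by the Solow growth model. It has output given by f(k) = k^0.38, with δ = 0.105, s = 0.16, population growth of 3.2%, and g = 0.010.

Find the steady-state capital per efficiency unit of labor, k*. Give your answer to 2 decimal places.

k* = 1.15

At the steady state, Δk = 0, so s·k^α = (n + g + δ)·k.
Dividing both sides by k: k^(1−α) = s / (n + g + δ).
k^0.62 = 0.16 / (0.032 + 0.010 + 0.105) = 0.16 / 0.147 = 1.0884
k* = 1.0884^(1/0.62) ≈ 1.1464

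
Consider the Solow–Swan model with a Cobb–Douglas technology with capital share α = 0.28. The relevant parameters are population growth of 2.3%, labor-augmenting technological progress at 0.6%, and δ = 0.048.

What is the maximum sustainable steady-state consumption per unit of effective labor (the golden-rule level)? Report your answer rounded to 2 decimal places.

c_gold ≈ 1.19

At the golden rule, f'(k) = n + g + δ, so α·k^(α−1) = n + g + δ and k_gold = (α/(n + g + δ))^(1/(1−α)).
k_gold = (0.28/0.077)^(1/0.72) = 3.6364^1.3889 ≈ 6.0078
c_gold = f(k_gold) − (n + g + δ)·k_gold = 1.6521 − 0.077×6.0078 ≈ 1.1895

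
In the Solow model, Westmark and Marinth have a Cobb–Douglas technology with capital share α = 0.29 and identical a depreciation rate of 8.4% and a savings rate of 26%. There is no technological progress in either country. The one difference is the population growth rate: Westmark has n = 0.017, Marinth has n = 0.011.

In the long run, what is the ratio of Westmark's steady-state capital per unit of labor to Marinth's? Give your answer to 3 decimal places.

ratio ≈ 0.917

Steady-state k* = [s/(n + δ)]^(1/(1−α)), so the ratio is [ (s_W/(n + δ)_W) / (s_M/(n + δ)_M) ]^1.4085.
s_W/(n + δ)_W = 0.26/0.101 = 2.5743; s_M/(n + δ)_M = 0.26/0.095 = 2.7368.
Ratio = (2.5743/2.7368)^1.4085 = 0.9406^1.4085 ≈ 0.9174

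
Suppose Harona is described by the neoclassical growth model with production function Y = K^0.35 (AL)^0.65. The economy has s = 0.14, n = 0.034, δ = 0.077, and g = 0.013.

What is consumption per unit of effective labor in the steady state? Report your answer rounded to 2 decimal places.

c* = 0.92

In steady state, investment equals break-even investment: s·k^α = (n + g + δ)·k.
Dividing both sides by k: k^(1−α) = s / (n + g + δ).
k^0.65 = 0.14 / (0.034 + 0.013 + 0.077) = 0.14 / 0.124 = 1.1290
k* = 1.1290^(1/0.65) ≈ 1.2052
y* = (k*)^α = 1.2052^0.35 ≈ 1.0675
c* = (1 − s)·y* = (1 − 0.14) × 1.0675 ≈ 0.9181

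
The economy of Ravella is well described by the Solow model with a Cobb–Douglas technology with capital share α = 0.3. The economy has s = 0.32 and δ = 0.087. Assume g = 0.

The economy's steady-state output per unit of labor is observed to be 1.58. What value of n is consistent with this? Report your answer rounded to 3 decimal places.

In steady state, investment equals break-even investment: s·k^α = (n + δ)·k.
Since y* = [s/(n + δ)]^(α/(1−α)), we have s/(n + δ) = (y*)^((1−α)/α) = 1.58^2.3333 = 2.9075.
Therefore n + δ = s / 2.9075 = 0.32 / 2.9075 = 0.1101, so n = 0.1101 − 0.087 = 0.0231.

n ≈ 0.023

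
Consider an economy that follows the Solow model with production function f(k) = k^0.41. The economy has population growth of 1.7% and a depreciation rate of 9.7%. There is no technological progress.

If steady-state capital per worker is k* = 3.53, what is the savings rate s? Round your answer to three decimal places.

Steady state requires s·f(k) = (n + δ)·k, i.e. s·k^α = (n + δ)·k.
So s / (n + δ) = (k*)^(1−α) = 3.53^0.59 = 2.1047.
Therefore s = 2.1047 × (n + δ) = 2.1047 × 0.114 = 0.2399.

s ≈ 0.240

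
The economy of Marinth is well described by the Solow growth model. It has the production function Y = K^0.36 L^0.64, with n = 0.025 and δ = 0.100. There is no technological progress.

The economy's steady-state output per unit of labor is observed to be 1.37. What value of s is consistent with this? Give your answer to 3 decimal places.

s ≈ 0.219

In steady state, investment equals break-even investment: s·k^α = (n + δ)·k.
Since y* = [s/(n + δ)]^(α/(1−α)), we have s/(n + δ) = (y*)^((1−α)/α) = 1.37^1.7778 = 1.7501.
Therefore s = 1.7501 × (n + δ) = 1.7501 × 0.125 = 0.2188.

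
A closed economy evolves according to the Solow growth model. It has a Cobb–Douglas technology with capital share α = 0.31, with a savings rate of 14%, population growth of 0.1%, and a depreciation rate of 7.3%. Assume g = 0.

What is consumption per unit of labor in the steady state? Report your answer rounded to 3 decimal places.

c* = 1.145

Steady state requires s·f(k) = (n + δ)·k, i.e. s·k^α = (n + δ)·k.
Rearranging, k^(1−α) = s / (n + δ).
k^0.69 = 0.14 / (0.001 + 0.073) = 0.14 / 0.074 = 1.8919
k* = 1.8919^(1/0.69) ≈ 2.5194
y* = (k*)^α = 2.5194^0.31 ≈ 1.3317
c* = (1 − s)·y* = (1 − 0.14) × 1.3317 ≈ 1.1453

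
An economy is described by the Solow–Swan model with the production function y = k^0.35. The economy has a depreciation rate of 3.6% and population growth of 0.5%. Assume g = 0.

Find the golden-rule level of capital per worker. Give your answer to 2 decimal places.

The golden rule sets f'(k) = n + δ, i.e. α·k^(α−1) = n + δ.
So k^(1−α) = α / (n + δ) = 0.35 / 0.041 = 8.5366.
k_gold = 8.5366^(1/0.65) ≈ 27.0861

k_gold ≈ 27.09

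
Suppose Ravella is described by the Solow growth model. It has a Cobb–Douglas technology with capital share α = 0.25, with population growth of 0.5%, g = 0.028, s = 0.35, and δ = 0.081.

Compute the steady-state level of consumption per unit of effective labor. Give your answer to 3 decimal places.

c* = 0.945

In steady state, investment equals break-even investment: s·k^α = (n + g + δ)·k.
Dividing both sides by k: k^(1−α) = s / (n + g + δ).
k^0.75 = 0.35 / (0.005 + 0.028 + 0.081) = 0.35 / 0.114 = 3.0702
k* = 3.0702^(1/0.75) ≈ 4.4623
y* = (k*)^α = 4.4623^0.25 ≈ 1.4534
c* = (1 − s)·y* = (1 − 0.35) × 1.4534 ≈ 0.9447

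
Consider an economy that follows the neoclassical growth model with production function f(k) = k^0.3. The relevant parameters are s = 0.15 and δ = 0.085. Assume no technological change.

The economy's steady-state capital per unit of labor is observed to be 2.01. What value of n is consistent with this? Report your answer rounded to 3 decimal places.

n ≈ 0.007

Steady state requires s·f(k) = (n + δ)·k, i.e. s·k^α = (n + δ)·k.
So s / (n + δ) = (k*)^(1−α) = 2.01^0.7 = 1.6302.
Therefore n + δ = s / 1.6302 = 0.15 / 1.6302 = 0.0920, so n = 0.0920 − 0.085 = 0.0070.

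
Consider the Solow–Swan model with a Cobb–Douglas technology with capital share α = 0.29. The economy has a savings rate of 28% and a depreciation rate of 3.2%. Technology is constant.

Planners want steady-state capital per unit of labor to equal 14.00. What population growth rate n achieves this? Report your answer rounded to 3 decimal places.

n ≈ 0.011

Steady state requires s·f(k) = (n + δ)·k, i.e. s·k^α = (n + δ)·k.
So s / (n + δ) = (k*)^(1−α) = 14.00^0.71 = 6.5125.
Therefore n + δ = s / 6.5125 = 0.28 / 6.5125 = 0.0430, so n = 0.0430 − 0.032 = 0.0110.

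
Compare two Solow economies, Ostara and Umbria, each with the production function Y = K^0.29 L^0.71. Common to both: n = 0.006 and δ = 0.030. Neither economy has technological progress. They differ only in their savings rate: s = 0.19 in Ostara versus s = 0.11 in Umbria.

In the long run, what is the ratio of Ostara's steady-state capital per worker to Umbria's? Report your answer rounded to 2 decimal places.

k*_O / k*_U ≈ 2.16

Steady-state k* = [s/(n + δ)]^(1/(1−α)), so the ratio is [ (s_O/(n + δ)_O) / (s_U/(n + δ)_U) ]^1.4085.
s_O/(n + δ)_O = 0.19/0.036 = 5.2778; s_U/(n + δ)_U = 0.11/0.036 = 3.0556.
Ratio = (5.2778/3.0556)^1.4085 = 1.7273^1.4085 ≈ 2.1594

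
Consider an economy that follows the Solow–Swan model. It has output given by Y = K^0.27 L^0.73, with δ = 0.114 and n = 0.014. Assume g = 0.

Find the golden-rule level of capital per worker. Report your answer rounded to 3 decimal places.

The golden rule sets f'(k) = n + δ, i.e. α·k^(α−1) = n + δ.
So k^(1−α) = α / (n + δ) = 0.27 / 0.128 = 2.1094.
k_gold = 2.1094^(1/0.73) ≈ 2.7801

k_gold ≈ 2.780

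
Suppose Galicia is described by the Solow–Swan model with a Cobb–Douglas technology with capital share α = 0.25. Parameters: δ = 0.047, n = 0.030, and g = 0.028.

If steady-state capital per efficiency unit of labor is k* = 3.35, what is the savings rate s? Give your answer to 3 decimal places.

In steady state, investment equals break-even investment: s·k^α = (n + g + δ)·k.
So s / (n + g + δ) = (k*)^(1−α) = 3.35^0.75 = 2.4762.
Therefore s = 2.4762 × (n + g + δ) = 2.4762 × 0.105 = 0.2600.

s ≈ 0.260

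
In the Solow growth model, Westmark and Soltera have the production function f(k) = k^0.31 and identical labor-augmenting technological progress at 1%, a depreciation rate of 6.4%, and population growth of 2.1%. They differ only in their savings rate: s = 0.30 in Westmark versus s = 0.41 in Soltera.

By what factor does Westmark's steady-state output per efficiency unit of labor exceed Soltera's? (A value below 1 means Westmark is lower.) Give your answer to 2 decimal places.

ratio ≈ 0.87

Steady-state y* = [s/(n + g + δ)]^(α/(1−α)), so the ratio is [ (s_W/(n + g + δ)_W) / (s_S/(n + g + δ)_S) ]^0.4493.
s_W/(n + g + δ)_W = 0.30/0.095 = 3.1579; s_S/(n + g + δ)_S = 0.41/0.095 = 4.3158.
Ratio = (3.1579/4.3158)^0.4493 = 0.7317^0.4493 ≈ 0.8691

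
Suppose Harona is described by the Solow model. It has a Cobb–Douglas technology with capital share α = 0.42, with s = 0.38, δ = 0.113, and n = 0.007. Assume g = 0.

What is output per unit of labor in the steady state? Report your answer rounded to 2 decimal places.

At the steady state, Δk = 0, so s·k^α = (n + δ)·k.
Rearranging, k^(1−α) = s / (n + δ).
k^0.58 = 0.38 / (0.007 + 0.113) = 0.38 / 0.120 = 3.1667
k* = 3.1667^(1/0.58) ≈ 7.2965
y* = (k*)^α = 7.2965^0.42 ≈ 2.3041

y* ≈ 2.30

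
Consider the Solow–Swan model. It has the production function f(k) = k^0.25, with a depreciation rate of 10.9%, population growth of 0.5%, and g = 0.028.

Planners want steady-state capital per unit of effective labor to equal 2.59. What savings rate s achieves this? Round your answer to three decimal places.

s ≈ 0.290

At the steady state, Δk = 0, so s·k^α = (n + g + δ)·k.
So s / (n + g + δ) = (k*)^(1−α) = 2.59^0.75 = 2.0416.
Therefore s = 2.0416 × (n + g + δ) = 2.0416 × 0.142 = 0.2899.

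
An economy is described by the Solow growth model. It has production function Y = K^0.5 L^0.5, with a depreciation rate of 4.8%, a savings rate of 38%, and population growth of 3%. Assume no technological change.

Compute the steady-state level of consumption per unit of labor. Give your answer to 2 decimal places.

c* ≈ 3.02

At the steady state, Δk = 0, so s·k^α = (n + δ)·k.
Dividing both sides by k: k^(1−α) = s / (n + δ).
k^0.5 = 0.38 / (0.030 + 0.048) = 0.38 / 0.078 = 4.8718
k* = 4.8718^(1/0.5) ≈ 23.7344
y* = (k*)^α = 23.7344^0.5 ≈ 4.8718
c* = (1 − s)·y* = (1 − 0.38) × 4.8718 ≈ 3.0205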